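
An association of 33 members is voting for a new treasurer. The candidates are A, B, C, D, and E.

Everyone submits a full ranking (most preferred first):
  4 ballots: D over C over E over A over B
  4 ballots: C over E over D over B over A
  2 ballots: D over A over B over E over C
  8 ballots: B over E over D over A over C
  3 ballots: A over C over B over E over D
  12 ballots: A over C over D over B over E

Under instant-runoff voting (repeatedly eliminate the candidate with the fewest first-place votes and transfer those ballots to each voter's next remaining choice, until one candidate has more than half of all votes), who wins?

Round 1: A 15, B 8, C 4, D 6, E 0. E eliminated.
Round 2: A 15, B 8, C 4, D 6. C eliminated.
Round 3: A 15, B 8, D 10. B eliminated.
Round 4: A 15, D 18. D has a majority (≥17).

D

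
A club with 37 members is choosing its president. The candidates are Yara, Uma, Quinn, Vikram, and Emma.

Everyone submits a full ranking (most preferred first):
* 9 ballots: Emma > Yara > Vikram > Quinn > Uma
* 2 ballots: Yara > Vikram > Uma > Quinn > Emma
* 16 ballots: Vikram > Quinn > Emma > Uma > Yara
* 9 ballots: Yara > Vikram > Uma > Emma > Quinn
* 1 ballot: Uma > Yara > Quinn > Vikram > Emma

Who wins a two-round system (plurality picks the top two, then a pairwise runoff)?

Round 1 first-place votes: Yara 11, Uma 1, Quinn 0, Vikram 16, Emma 9. Vikram and Yara advance.
Runoff: Vikram is ranked above Yara on 16 ballots, Yara above Vikram on 21.

Yara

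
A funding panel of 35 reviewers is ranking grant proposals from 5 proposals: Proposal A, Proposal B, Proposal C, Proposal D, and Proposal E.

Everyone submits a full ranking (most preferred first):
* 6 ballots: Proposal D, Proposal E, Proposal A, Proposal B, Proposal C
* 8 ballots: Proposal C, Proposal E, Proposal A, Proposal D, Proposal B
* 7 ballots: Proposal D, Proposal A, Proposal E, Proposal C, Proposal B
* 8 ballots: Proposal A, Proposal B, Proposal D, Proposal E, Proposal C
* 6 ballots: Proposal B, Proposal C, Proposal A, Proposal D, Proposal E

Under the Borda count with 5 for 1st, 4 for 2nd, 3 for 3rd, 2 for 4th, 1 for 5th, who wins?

Proposal A

Proposal A: 6×3 + 8×3 + 7×4 + 8×5 + 6×3 = 128
Proposal B: 6×2 + 8×1 + 7×1 + 8×4 + 6×5 = 89
Proposal C: 6×1 + 8×5 + 7×2 + 8×1 + 6×4 = 92
Proposal D: 6×5 + 8×2 + 7×5 + 8×3 + 6×2 = 117
Proposal E: 6×4 + 8×4 + 7×3 + 8×2 + 6×1 = 99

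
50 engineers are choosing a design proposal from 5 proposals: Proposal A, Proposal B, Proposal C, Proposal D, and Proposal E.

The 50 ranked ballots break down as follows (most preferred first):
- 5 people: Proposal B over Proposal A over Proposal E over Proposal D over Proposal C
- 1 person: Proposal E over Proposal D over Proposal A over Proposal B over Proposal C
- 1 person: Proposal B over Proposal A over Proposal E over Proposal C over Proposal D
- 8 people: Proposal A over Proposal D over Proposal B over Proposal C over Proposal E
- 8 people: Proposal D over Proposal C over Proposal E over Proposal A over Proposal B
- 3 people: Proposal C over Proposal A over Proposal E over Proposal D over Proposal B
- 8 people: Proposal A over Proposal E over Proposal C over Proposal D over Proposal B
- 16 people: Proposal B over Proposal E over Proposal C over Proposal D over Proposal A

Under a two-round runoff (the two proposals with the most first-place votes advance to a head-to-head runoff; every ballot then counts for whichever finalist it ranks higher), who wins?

Round 1 first-place votes: Proposal A 16, Proposal B 22, Proposal C 3, Proposal D 8, Proposal E 1. Proposal B and Proposal A advance.
Runoff: Proposal B is ranked above Proposal A on 22 ballots, Proposal A above Proposal B on 28.

Proposal A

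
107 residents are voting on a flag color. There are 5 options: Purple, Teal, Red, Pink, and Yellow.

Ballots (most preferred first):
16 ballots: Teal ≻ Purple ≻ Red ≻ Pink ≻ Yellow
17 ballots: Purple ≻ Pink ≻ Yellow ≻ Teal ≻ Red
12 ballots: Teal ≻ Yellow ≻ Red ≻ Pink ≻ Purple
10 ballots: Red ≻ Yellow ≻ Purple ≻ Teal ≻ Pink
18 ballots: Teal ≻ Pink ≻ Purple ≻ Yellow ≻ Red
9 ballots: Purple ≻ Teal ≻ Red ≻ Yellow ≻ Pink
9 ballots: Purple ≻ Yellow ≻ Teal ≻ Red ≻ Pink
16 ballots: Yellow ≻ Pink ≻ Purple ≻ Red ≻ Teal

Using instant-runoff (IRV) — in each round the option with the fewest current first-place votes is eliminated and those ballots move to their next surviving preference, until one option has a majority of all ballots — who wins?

Purple

Round 1: Purple 35, Teal 46, Red 10, Pink 0, Yellow 16. Pink eliminated.
Round 2: Purple 35, Teal 46, Red 10, Yellow 16. Red eliminated.
Round 3: Purple 35, Teal 46, Yellow 26. Yellow eliminated.
Round 4: Purple 61, Teal 46. Purple has a majority (≥54).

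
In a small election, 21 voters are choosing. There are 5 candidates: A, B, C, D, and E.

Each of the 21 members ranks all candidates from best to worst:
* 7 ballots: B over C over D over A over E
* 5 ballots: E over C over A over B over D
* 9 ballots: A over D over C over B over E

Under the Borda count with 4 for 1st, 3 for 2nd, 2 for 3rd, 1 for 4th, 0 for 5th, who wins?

A: 7×1 + 5×2 + 9×4 = 53
B: 7×4 + 5×1 + 9×1 = 42
C: 7×3 + 5×3 + 9×2 = 54
D: 7×2 + 5×0 + 9×3 = 41
E: 7×0 + 5×4 + 9×0 = 20

C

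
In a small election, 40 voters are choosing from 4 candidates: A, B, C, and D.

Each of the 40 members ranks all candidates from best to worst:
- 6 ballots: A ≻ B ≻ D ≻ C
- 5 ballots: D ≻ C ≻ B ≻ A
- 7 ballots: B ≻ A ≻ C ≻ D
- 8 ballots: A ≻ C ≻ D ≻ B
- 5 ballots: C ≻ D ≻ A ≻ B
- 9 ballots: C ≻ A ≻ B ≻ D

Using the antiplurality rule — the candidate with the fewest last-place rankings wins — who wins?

Last-place votes: A 5, B 13, C 6, D 16.

A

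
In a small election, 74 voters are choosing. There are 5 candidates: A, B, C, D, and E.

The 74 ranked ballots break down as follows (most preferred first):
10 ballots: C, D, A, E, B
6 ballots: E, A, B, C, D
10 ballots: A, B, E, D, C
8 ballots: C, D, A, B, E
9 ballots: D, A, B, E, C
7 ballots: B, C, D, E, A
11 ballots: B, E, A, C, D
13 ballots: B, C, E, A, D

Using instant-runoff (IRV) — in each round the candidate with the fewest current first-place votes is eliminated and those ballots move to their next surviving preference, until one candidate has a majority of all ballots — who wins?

A

Round 1: A 10, B 31, C 18, D 9, E 6. E eliminated.
Round 2: A 16, B 31, C 18, D 9. D eliminated.
Round 3: A 25, B 31, C 18. C eliminated.
Round 4: A 43, B 31. A has a majority (≥38).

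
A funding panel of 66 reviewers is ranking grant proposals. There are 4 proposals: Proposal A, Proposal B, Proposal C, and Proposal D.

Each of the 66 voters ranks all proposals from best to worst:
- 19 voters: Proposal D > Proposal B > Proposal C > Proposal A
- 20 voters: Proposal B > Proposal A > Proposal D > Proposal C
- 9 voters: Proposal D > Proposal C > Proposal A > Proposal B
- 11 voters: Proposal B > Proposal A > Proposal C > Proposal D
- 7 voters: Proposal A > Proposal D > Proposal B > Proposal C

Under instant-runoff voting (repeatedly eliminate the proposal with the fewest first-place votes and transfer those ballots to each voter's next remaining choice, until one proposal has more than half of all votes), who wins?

Proposal D

Round 1: Proposal A 7, Proposal B 31, Proposal C 0, Proposal D 28. Proposal C eliminated.
Round 2: Proposal A 7, Proposal B 31, Proposal D 28. Proposal A eliminated.
Round 3: Proposal B 31, Proposal D 35. Proposal D has a majority (≥34).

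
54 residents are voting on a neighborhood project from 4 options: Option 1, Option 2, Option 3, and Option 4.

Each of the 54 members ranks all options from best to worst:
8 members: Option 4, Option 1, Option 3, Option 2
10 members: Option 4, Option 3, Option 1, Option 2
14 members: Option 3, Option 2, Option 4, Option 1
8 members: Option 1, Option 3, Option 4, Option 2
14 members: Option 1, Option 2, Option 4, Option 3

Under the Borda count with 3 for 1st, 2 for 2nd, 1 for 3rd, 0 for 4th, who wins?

Option 1

Option 1: 8×2 + 10×1 + 14×0 + 8×3 + 14×3 = 92
Option 2: 8×0 + 10×0 + 14×2 + 8×0 + 14×2 = 56
Option 3: 8×1 + 10×2 + 14×3 + 8×2 + 14×0 = 86
Option 4: 8×3 + 10×3 + 14×1 + 8×1 + 14×1 = 90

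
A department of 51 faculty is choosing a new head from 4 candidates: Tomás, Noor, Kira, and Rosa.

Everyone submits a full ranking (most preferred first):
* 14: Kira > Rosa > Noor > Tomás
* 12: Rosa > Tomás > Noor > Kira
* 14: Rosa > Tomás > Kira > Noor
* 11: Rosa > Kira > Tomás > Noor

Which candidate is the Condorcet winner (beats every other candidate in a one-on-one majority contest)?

Rosa

Rosa vs Tomás: 51–0
Rosa vs Noor: 51–0
Rosa vs Kira: 37–14
Rosa beats every other candidate.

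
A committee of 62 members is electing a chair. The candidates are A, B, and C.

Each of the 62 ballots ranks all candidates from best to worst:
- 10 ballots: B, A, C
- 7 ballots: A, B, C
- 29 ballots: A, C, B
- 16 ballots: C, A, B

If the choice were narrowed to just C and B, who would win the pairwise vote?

C is ranked above B on 45 ballots; B above C on 17.

C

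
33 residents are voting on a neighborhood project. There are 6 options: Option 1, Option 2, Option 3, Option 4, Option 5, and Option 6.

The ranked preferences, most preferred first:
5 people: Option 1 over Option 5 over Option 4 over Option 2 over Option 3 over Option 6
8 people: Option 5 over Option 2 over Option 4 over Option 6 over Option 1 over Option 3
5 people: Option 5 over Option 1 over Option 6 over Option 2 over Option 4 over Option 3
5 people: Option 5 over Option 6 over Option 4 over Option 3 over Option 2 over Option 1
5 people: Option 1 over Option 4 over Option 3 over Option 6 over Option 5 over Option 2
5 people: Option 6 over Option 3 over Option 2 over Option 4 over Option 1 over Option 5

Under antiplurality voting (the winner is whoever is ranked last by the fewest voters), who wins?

Option 4

Last-place votes: Option 1 5, Option 2 5, Option 3 13, Option 4 0, Option 5 5, Option 6 5.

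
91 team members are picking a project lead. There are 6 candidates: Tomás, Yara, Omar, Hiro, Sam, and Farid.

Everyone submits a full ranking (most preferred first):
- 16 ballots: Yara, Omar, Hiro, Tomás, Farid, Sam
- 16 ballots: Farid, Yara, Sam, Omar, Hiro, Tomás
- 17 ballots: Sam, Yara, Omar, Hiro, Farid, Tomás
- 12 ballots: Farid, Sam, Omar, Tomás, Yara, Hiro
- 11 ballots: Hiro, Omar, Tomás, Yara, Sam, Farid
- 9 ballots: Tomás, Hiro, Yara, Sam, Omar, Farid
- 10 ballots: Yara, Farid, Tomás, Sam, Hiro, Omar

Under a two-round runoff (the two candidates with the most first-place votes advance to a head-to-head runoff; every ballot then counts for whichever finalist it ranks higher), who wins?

Round 1 first-place votes: Tomás 9, Yara 26, Omar 0, Hiro 11, Sam 17, Farid 28. Farid and Yara advance.
Runoff: Farid is ranked above Yara on 28 ballots, Yara above Farid on 63.

Yara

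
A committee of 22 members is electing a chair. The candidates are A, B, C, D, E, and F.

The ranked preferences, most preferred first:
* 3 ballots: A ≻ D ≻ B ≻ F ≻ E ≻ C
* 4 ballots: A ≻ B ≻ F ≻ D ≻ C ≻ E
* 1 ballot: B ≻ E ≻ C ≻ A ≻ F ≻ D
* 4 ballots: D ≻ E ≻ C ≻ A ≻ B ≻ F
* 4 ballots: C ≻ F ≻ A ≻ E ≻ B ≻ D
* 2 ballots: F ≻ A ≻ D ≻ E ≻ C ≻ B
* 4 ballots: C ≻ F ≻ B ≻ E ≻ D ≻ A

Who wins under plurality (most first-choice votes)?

C

First-place votes: A 7, B 1, C 8, D 4, E 0, F 2.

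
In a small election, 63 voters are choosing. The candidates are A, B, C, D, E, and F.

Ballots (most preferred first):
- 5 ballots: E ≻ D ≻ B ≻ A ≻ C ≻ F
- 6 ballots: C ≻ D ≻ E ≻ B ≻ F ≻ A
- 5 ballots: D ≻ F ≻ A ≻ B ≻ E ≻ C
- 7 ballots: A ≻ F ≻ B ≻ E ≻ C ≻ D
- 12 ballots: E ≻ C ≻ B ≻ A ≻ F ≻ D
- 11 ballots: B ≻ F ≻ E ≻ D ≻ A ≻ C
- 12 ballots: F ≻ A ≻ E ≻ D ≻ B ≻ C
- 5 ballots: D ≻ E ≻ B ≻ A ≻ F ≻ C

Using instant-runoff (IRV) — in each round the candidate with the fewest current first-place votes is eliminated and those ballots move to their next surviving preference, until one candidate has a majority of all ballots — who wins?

F

Round 1: A 7, B 11, C 6, D 10, E 17, F 12. C eliminated.
Round 2: A 7, B 11, D 16, E 17, F 12. A eliminated.
Round 3: B 11, D 16, E 17, F 19. B eliminated.
Round 4: D 16, E 17, F 30. D eliminated.
Round 5: E 28, F 35. F has a majority (≥32).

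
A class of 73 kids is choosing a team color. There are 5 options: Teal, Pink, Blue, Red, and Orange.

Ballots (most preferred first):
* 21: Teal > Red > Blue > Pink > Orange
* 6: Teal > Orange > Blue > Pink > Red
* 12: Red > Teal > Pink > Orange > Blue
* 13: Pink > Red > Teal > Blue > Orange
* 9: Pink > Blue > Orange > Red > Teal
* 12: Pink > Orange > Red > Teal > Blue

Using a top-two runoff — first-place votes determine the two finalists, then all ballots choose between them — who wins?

Teal

Round 1 first-place votes: Teal 27, Pink 34, Blue 0, Red 12, Orange 0. Pink and Teal advance.
Runoff: Pink is ranked above Teal on 34 ballots, Teal above Pink on 39.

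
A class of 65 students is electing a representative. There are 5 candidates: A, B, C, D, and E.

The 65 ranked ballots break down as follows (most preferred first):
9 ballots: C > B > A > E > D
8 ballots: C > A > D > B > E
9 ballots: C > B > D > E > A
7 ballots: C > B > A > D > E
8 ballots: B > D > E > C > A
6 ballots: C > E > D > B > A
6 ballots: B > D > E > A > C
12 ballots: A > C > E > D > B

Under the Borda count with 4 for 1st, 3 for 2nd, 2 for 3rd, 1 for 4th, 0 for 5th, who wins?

C

A: 9×2 + 8×3 + 9×0 + 7×2 + 8×0 + 6×0 + 6×1 + 12×4 = 110
B: 9×3 + 8×1 + 9×3 + 7×3 + 8×4 + 6×1 + 6×4 + 12×0 = 145
C: 9×4 + 8×4 + 9×4 + 7×4 + 8×1 + 6×4 + 6×0 + 12×3 = 200
D: 9×0 + 8×2 + 9×2 + 7×1 + 8×3 + 6×2 + 6×3 + 12×1 = 107
E: 9×1 + 8×0 + 9×1 + 7×0 + 8×2 + 6×3 + 6×2 + 12×2 = 88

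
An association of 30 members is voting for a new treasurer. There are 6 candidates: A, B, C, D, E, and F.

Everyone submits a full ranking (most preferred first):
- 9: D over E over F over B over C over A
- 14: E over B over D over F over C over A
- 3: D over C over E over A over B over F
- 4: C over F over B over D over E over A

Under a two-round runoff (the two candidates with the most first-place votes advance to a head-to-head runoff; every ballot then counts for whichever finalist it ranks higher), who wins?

D

Round 1 first-place votes: A 0, B 0, C 4, D 12, E 14, F 0. E and D advance.
Runoff: E is ranked above D on 14 ballots, D above E on 16.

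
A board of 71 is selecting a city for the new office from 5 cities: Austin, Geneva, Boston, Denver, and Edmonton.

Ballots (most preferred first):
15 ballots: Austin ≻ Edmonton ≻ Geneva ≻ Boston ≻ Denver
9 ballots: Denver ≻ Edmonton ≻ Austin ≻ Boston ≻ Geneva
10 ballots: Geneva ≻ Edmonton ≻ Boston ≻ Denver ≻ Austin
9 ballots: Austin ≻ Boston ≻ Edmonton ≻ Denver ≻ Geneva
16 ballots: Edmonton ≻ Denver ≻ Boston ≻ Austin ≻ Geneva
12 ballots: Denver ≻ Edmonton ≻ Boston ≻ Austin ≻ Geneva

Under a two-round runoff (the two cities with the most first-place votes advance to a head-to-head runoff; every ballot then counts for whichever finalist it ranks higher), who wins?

Denver

Round 1 first-place votes: Austin 24, Geneva 10, Boston 0, Denver 21, Edmonton 16. Austin and Denver advance.
Runoff: Austin is ranked above Denver on 24 ballots, Denver above Austin on 47.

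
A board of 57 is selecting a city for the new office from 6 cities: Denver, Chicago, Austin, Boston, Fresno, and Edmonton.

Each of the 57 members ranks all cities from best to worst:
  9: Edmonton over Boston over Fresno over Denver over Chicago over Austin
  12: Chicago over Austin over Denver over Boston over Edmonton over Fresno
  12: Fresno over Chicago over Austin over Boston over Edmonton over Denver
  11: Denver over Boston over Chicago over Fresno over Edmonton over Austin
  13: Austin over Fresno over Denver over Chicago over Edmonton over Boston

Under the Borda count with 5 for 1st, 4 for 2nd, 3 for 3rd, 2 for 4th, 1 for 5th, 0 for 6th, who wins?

Denver: 9×2 + 12×3 + 12×0 + 11×5 + 13×3 = 148
Chicago: 9×1 + 12×5 + 12×4 + 11×3 + 13×2 = 176
Austin: 9×0 + 12×4 + 12×3 + 11×0 + 13×5 = 149
Boston: 9×4 + 12×2 + 12×2 + 11×4 + 13×0 = 128
Fresno: 9×3 + 12×0 + 12×5 + 11×2 + 13×4 = 161
Edmonton: 9×5 + 12×1 + 12×1 + 11×1 + 13×1 = 93

Chicago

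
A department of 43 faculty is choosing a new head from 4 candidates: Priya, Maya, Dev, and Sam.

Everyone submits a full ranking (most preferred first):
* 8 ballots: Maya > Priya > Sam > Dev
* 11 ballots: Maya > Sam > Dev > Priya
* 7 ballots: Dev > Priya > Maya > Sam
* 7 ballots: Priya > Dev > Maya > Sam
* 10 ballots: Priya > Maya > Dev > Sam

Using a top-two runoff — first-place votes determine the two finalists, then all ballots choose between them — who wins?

Priya

Round 1 first-place votes: Priya 17, Maya 19, Dev 7, Sam 0. Maya and Priya advance.
Runoff: Maya is ranked above Priya on 19 ballots, Priya above Maya on 24.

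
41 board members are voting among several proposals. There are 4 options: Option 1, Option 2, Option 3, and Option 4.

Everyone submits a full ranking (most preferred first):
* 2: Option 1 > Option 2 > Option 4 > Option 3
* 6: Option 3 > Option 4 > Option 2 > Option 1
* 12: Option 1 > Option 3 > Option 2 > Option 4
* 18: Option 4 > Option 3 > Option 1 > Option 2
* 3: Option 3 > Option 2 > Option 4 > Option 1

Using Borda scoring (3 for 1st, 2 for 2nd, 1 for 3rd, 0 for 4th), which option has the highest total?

Option 3

Option 1: 2×3 + 6×0 + 12×3 + 18×1 + 3×0 = 60
Option 2: 2×2 + 6×1 + 12×1 + 18×0 + 3×2 = 28
Option 3: 2×0 + 6×3 + 12×2 + 18×2 + 3×3 = 87
Option 4: 2×1 + 6×2 + 12×0 + 18×3 + 3×1 = 71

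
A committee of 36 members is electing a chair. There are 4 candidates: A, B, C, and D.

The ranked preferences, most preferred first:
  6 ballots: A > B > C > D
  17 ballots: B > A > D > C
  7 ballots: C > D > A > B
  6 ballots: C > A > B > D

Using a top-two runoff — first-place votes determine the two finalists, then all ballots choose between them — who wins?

B

Round 1 first-place votes: A 6, B 17, C 13, D 0. B and C advance.
Runoff: B is ranked above C on 23 ballots, C above B on 13.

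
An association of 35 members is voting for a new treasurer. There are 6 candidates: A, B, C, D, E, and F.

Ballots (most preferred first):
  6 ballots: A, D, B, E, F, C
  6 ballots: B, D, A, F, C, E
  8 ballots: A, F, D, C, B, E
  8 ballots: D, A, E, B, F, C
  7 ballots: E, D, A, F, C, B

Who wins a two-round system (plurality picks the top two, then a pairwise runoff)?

D

Round 1 first-place votes: A 14, B 6, C 0, D 8, E 7, F 0. A and D advance.
Runoff: A is ranked above D on 14 ballots, D above A on 21.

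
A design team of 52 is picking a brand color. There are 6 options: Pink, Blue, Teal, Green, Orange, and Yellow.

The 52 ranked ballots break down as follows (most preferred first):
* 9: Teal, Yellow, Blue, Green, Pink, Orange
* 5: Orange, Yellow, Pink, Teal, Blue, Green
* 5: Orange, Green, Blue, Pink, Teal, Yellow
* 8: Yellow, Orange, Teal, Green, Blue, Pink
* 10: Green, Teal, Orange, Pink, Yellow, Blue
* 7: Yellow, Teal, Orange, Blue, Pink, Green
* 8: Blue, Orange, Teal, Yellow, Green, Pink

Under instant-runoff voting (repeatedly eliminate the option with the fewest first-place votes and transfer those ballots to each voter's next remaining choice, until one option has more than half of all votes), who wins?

Orange

Round 1: Pink 0, Blue 8, Teal 9, Green 10, Orange 10, Yellow 15. Pink eliminated.
Round 2: Blue 8, Teal 9, Green 10, Orange 10, Yellow 15. Blue eliminated.
Round 3: Teal 9, Green 10, Orange 18, Yellow 15. Teal eliminated.
Round 4: Green 10, Orange 18, Yellow 24. Green eliminated.
Round 5: Orange 28, Yellow 24. Orange has a majority (≥27).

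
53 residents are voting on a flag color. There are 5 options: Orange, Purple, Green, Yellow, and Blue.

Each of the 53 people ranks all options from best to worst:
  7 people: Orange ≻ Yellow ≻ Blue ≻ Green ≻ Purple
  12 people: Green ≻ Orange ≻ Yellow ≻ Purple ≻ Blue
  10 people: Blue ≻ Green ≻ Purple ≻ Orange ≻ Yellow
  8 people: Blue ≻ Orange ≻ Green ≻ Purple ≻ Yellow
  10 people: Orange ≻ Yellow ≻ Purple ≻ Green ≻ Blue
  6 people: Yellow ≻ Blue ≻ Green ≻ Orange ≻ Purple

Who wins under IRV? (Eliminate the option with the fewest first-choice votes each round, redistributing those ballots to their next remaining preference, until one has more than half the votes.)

Orange

Round 1: Orange 17, Purple 0, Green 12, Yellow 6, Blue 18. Purple eliminated.
Round 2: Orange 17, Green 12, Yellow 6, Blue 18. Yellow eliminated.
Round 3: Orange 17, Green 12, Blue 24. Green eliminated.
Round 4: Orange 29, Blue 24. Orange has a majority (≥27).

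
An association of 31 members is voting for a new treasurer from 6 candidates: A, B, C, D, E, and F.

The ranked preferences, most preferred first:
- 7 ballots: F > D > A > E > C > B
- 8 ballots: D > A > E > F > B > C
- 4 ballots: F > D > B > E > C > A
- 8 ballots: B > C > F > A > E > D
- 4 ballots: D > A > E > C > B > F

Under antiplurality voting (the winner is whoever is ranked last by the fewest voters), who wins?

E

Last-place votes: A 4, B 7, C 8, D 8, E 0, F 4.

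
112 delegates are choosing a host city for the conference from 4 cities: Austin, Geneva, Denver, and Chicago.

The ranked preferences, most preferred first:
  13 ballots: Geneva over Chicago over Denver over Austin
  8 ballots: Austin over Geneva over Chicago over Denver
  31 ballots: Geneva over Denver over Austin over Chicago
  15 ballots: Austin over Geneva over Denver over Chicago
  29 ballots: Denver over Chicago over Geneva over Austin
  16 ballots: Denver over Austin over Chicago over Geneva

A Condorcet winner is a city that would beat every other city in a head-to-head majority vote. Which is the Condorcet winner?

Geneva

Geneva vs Austin: 73–39
Geneva vs Denver: 67–45
Geneva vs Chicago: 67–45
Geneva beats every other city.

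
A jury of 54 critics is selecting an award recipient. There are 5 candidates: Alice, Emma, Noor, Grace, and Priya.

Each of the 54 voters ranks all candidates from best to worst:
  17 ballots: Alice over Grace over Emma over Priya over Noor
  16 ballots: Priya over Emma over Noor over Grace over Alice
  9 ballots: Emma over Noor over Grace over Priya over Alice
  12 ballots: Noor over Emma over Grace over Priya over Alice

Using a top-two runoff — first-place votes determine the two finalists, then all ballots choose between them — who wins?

Round 1 first-place votes: Alice 17, Emma 9, Noor 12, Grace 0, Priya 16. Alice and Priya advance.
Runoff: Alice is ranked above Priya on 17 ballots, Priya above Alice on 37.

Priya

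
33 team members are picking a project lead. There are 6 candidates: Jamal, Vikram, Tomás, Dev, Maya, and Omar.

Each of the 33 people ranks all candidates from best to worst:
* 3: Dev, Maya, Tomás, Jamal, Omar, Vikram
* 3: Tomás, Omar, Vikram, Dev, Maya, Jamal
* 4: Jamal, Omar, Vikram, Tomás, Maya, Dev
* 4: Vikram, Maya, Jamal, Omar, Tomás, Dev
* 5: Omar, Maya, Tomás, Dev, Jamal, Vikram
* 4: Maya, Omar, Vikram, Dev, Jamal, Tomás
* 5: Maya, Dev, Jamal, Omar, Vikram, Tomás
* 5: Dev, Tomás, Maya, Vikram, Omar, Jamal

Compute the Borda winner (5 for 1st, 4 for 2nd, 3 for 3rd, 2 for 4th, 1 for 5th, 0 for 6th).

Maya

Jamal: 3×2 + 3×0 + 4×5 + 4×3 + 5×1 + 4×1 + 5×3 + 5×0 = 62
Vikram: 3×0 + 3×3 + 4×3 + 4×5 + 5×0 + 4×3 + 5×1 + 5×2 = 68
Tomás: 3×3 + 3×5 + 4×2 + 4×1 + 5×3 + 4×0 + 5×0 + 5×4 = 71
Dev: 3×5 + 3×2 + 4×0 + 4×0 + 5×2 + 4×2 + 5×4 + 5×5 = 84
Maya: 3×4 + 3×1 + 4×1 + 4×4 + 5×4 + 4×5 + 5×5 + 5×3 = 115
Omar: 3×1 + 3×4 + 4×4 + 4×2 + 5×5 + 4×4 + 5×2 + 5×1 = 95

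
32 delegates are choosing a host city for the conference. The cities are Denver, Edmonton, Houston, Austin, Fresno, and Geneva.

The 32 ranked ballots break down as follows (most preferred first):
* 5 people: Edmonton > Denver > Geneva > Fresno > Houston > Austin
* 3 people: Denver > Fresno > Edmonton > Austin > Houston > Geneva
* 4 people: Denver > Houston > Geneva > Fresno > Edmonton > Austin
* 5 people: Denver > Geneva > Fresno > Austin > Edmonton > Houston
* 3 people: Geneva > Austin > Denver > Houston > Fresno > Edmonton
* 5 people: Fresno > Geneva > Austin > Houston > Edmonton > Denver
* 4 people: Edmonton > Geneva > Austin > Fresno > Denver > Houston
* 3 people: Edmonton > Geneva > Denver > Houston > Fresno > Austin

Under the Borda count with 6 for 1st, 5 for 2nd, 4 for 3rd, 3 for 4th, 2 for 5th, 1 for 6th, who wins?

Denver: 5×5 + 3×6 + 4×6 + 5×6 + 3×4 + 5×1 + 4×2 + 3×4 = 134
Edmonton: 5×6 + 3×4 + 4×2 + 5×2 + 3×1 + 5×2 + 4×6 + 3×6 = 115
Houston: 5×2 + 3×2 + 4×5 + 5×1 + 3×3 + 5×3 + 4×1 + 3×3 = 78
Austin: 5×1 + 3×3 + 4×1 + 5×3 + 3×5 + 5×4 + 4×4 + 3×1 = 87
Fresno: 5×3 + 3×5 + 4×3 + 5×4 + 3×2 + 5×6 + 4×3 + 3×2 = 116
Geneva: 5×4 + 3×1 + 4×4 + 5×5 + 3×6 + 5×5 + 4×5 + 3×5 = 142

Geneva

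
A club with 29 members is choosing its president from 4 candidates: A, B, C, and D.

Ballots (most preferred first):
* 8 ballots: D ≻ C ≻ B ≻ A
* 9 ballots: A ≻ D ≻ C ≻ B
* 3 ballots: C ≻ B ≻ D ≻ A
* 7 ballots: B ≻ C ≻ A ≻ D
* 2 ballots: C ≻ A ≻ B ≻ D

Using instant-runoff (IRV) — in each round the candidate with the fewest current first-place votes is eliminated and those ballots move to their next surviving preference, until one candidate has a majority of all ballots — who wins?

B

Round 1: A 9, B 7, C 5, D 8. C eliminated.
Round 2: A 11, B 10, D 8. D eliminated.
Round 3: A 11, B 18. B has a majority (≥15).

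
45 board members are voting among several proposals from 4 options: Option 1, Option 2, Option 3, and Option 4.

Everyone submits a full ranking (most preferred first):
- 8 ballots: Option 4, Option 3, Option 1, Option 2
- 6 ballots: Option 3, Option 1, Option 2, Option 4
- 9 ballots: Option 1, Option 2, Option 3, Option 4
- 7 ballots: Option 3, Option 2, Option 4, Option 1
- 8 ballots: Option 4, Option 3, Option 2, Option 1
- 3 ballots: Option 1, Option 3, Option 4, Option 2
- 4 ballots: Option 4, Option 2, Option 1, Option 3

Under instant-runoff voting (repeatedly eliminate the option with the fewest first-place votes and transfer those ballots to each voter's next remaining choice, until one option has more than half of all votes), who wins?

Round 1: Option 1 12, Option 2 0, Option 3 13, Option 4 20. Option 2 eliminated.
Round 2: Option 1 12, Option 3 13, Option 4 20. Option 1 eliminated.
Round 3: Option 3 25, Option 4 20. Option 3 has a majority (≥23).

Option 3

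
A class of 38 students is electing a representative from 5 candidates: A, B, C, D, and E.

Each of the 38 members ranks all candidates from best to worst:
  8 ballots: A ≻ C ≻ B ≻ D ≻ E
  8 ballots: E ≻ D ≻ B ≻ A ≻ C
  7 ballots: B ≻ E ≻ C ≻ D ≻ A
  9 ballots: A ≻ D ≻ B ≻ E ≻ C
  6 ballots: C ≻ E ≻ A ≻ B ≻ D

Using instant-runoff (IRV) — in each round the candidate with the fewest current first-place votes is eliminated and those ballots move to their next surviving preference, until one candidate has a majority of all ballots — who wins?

E

Round 1: A 17, B 7, C 6, D 0, E 8. D eliminated.
Round 2: A 17, B 7, C 6, E 8. C eliminated.
Round 3: A 17, B 7, E 14. B eliminated.
Round 4: A 17, E 21. E has a majority (≥20).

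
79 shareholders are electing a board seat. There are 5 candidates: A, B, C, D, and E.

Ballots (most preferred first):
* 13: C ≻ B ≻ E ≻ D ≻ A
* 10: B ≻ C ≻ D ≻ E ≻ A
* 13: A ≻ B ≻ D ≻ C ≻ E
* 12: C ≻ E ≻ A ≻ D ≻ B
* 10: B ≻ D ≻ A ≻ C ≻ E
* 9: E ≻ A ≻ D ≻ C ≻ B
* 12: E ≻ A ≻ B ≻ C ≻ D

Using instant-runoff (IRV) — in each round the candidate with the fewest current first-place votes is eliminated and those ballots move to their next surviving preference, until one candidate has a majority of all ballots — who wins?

Round 1: A 13, B 20, C 25, D 0, E 21. D eliminated.
Round 2: A 13, B 20, C 25, E 21. A eliminated.
Round 3: B 33, C 25, E 21. E eliminated.
Round 4: B 45, C 34. B has a majority (≥40).

B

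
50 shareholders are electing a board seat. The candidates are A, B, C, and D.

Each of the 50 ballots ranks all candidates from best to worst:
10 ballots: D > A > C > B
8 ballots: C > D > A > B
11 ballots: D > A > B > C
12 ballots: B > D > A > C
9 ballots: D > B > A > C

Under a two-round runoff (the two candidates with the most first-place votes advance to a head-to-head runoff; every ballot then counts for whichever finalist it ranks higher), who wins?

D

Round 1 first-place votes: A 0, B 12, C 8, D 30. D and B advance.
Runoff: D is ranked above B on 38 ballots, B above D on 12.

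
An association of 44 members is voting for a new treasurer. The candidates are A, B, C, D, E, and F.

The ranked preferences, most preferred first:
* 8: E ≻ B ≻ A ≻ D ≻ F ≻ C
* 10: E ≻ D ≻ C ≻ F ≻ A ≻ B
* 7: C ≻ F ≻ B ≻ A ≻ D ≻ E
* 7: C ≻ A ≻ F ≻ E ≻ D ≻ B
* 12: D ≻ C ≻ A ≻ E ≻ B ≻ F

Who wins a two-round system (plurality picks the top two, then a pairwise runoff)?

C

Round 1 first-place votes: A 0, B 0, C 14, D 12, E 18, F 0. E and C advance.
Runoff: E is ranked above C on 18 ballots, C above E on 26.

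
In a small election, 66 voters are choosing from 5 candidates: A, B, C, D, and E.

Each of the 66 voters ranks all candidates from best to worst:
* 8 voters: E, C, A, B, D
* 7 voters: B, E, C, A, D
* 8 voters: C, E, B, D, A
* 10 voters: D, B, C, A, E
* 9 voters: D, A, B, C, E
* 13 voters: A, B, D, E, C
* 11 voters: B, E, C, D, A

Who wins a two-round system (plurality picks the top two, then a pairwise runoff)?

B

Round 1 first-place votes: A 13, B 18, C 8, D 19, E 8. D and B advance.
Runoff: D is ranked above B on 19 ballots, B above D on 47.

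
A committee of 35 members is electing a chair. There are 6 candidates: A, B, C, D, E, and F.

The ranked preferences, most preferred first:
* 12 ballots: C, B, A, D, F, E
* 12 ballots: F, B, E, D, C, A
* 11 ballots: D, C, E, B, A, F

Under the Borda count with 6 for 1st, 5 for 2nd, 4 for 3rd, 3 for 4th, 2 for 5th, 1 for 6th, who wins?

B

A: 12×4 + 12×1 + 11×2 = 82
B: 12×5 + 12×5 + 11×3 = 153
C: 12×6 + 12×2 + 11×5 = 151
D: 12×3 + 12×3 + 11×6 = 138
E: 12×1 + 12×4 + 11×4 = 104
F: 12×2 + 12×6 + 11×1 = 107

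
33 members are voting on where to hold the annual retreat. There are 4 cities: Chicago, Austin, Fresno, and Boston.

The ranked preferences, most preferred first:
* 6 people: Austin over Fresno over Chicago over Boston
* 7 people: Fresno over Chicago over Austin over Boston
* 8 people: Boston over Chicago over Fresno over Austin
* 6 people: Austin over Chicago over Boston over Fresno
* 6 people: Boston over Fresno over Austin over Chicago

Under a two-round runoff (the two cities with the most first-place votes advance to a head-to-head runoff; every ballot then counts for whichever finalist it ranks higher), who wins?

Austin

Round 1 first-place votes: Chicago 0, Austin 12, Fresno 7, Boston 14. Boston and Austin advance.
Runoff: Boston is ranked above Austin on 14 ballots, Austin above Boston on 19.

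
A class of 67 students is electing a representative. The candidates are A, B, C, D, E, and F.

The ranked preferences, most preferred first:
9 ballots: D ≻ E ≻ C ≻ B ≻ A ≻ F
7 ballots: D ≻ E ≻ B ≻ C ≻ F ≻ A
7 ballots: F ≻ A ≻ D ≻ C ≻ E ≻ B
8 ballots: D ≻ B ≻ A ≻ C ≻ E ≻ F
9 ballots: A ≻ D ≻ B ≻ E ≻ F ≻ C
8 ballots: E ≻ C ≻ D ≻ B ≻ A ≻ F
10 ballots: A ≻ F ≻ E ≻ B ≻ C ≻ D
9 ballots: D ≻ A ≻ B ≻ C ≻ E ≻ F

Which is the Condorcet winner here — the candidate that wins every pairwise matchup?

D

D vs A: 41–26
D vs B: 57–10
D vs C: 49–18
D vs E: 49–18
D vs F: 50–17
D beats every other candidate.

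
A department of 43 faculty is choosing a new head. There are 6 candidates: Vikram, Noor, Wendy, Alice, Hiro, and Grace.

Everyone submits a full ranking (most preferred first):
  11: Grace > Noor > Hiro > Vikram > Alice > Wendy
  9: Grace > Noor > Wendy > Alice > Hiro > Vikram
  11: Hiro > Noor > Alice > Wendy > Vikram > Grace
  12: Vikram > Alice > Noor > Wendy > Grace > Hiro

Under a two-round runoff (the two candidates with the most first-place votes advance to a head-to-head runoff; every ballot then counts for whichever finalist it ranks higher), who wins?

Vikram

Round 1 first-place votes: Vikram 12, Noor 0, Wendy 0, Alice 0, Hiro 11, Grace 20. Grace and Vikram advance.
Runoff: Grace is ranked above Vikram on 20 ballots, Vikram above Grace on 23.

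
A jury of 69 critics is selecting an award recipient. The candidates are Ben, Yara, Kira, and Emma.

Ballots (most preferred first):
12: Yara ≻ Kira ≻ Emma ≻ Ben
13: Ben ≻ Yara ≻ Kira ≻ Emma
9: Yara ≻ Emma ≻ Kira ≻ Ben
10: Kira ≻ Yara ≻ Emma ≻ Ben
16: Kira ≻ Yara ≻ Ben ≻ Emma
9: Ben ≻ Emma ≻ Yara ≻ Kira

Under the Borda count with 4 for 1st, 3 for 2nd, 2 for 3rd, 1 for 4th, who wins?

Ben: 12×1 + 13×4 + 9×1 + 10×1 + 16×2 + 9×4 = 151
Yara: 12×4 + 13×3 + 9×4 + 10×3 + 16×3 + 9×2 = 219
Kira: 12×3 + 13×2 + 9×2 + 10×4 + 16×4 + 9×1 = 193
Emma: 12×2 + 13×1 + 9×3 + 10×2 + 16×1 + 9×3 = 127

Yara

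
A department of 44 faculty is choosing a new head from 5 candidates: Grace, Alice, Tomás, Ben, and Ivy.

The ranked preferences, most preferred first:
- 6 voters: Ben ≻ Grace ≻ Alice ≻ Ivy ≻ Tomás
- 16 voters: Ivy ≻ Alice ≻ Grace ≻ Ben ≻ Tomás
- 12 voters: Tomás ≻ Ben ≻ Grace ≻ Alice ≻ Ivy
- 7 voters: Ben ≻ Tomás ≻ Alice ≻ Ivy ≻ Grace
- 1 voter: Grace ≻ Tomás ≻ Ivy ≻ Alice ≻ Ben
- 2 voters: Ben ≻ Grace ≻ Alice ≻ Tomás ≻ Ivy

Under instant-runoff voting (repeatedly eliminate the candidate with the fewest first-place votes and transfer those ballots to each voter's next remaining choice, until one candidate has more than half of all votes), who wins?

Ben

Round 1: Grace 1, Alice 0, Tomás 12, Ben 15, Ivy 16. Alice eliminated.
Round 2: Grace 1, Tomás 12, Ben 15, Ivy 16. Grace eliminated.
Round 3: Tomás 13, Ben 15, Ivy 16. Tomás eliminated.
Round 4: Ben 27, Ivy 17. Ben has a majority (≥23).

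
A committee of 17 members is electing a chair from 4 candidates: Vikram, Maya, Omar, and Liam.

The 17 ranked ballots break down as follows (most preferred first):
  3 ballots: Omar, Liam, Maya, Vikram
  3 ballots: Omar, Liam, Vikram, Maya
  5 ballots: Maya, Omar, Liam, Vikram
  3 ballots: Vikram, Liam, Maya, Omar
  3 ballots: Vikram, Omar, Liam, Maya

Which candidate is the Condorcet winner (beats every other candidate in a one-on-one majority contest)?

Omar

Omar vs Vikram: 11–6
Omar vs Maya: 9–8
Omar vs Liam: 14–3
Omar beats every other candidate.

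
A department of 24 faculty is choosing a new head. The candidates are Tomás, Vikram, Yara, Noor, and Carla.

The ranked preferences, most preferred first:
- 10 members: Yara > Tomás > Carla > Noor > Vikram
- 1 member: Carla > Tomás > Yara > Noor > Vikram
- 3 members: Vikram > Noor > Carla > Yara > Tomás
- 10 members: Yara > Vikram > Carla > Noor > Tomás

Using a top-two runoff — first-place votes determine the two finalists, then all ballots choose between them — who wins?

Round 1 first-place votes: Tomás 0, Vikram 3, Yara 20, Noor 0, Carla 1. Yara and Vikram advance.
Runoff: Yara is ranked above Vikram on 21 ballots, Vikram above Yara on 3.

Yara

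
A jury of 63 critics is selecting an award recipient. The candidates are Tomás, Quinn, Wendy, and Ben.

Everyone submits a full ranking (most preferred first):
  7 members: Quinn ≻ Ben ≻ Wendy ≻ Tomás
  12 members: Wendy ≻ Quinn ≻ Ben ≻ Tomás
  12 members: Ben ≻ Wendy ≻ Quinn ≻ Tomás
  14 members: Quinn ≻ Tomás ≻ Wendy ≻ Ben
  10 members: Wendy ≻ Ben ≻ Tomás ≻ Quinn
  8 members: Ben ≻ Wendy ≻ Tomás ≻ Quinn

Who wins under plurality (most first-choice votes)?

Wendy

First-place votes: Tomás 0, Quinn 21, Wendy 22, Ben 20.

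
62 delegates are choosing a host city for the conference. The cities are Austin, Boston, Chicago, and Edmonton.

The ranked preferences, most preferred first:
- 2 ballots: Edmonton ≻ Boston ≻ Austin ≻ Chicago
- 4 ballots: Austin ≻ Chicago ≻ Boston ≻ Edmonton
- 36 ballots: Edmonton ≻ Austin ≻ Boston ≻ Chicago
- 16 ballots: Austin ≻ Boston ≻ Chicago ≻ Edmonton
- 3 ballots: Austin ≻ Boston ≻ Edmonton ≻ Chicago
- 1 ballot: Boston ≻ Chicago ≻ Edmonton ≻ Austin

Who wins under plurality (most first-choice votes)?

First-place votes: Austin 23, Boston 1, Chicago 0, Edmonton 38.

Edmonton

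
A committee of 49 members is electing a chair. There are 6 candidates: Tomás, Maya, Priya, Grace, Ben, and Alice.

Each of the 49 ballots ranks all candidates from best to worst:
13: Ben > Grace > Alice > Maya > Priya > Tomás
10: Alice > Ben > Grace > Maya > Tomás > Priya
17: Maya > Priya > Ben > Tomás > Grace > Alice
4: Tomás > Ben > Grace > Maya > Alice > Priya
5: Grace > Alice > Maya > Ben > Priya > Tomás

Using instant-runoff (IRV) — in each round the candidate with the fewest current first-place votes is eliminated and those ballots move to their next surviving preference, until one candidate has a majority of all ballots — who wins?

Ben

Round 1: Tomás 4, Maya 17, Priya 0, Grace 5, Ben 13, Alice 10. Priya eliminated.
Round 2: Tomás 4, Maya 17, Grace 5, Ben 13, Alice 10. Tomás eliminated.
Round 3: Maya 17, Grace 5, Ben 17, Alice 10. Grace eliminated.
Round 4: Maya 17, Ben 17, Alice 15. Alice eliminated.
Round 5: Maya 22, Ben 27. Ben has a majority (≥25).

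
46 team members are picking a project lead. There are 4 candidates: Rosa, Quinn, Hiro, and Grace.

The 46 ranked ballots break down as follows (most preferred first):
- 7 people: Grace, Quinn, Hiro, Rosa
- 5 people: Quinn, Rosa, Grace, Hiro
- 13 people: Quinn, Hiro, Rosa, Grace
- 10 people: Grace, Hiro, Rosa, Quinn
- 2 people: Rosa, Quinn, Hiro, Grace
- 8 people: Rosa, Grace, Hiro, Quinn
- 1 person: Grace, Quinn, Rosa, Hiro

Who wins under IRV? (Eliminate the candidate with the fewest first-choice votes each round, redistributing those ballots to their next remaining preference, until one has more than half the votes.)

Round 1: Rosa 10, Quinn 18, Hiro 0, Grace 18. Hiro eliminated.
Round 2: Rosa 10, Quinn 18, Grace 18. Rosa eliminated.
Round 3: Quinn 20, Grace 26. Grace has a majority (≥24).

Grace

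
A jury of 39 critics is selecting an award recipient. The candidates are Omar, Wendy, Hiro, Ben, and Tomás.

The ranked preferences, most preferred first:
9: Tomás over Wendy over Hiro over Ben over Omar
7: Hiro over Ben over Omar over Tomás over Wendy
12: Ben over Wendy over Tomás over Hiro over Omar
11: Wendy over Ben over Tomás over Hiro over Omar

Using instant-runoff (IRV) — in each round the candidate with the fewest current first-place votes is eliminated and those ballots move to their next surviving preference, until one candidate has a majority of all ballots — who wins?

Wendy

Round 1: Omar 0, Wendy 11, Hiro 7, Ben 12, Tomás 9. Omar eliminated.
Round 2: Wendy 11, Hiro 7, Ben 12, Tomás 9. Hiro eliminated.
Round 3: Wendy 11, Ben 19, Tomás 9. Tomás eliminated.
Round 4: Wendy 20, Ben 19. Wendy has a majority (≥20).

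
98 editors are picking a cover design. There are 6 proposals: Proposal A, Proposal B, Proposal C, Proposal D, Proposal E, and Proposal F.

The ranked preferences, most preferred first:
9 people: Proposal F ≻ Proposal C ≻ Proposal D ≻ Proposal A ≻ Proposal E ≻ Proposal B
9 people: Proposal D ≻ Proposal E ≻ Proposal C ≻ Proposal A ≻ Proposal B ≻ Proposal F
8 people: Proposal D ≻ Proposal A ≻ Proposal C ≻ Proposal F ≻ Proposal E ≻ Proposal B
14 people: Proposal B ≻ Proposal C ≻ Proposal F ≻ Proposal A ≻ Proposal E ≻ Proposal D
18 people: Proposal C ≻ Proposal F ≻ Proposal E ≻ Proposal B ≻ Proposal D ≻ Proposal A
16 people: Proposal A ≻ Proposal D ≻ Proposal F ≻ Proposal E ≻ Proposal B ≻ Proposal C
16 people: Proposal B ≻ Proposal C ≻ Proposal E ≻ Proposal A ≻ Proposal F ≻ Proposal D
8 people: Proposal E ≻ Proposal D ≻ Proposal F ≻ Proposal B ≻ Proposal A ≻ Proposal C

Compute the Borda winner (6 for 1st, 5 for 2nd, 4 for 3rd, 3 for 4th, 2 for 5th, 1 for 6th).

Proposal C

Proposal A: 9×3 + 9×3 + 8×5 + 14×3 + 18×1 + 16×6 + 16×3 + 8×2 = 314
Proposal B: 9×1 + 9×2 + 8×1 + 14×6 + 18×3 + 16×2 + 16×6 + 8×3 = 325
Proposal C: 9×5 + 9×4 + 8×4 + 14×5 + 18×6 + 16×1 + 16×5 + 8×1 = 395
Proposal D: 9×4 + 9×6 + 8×6 + 14×1 + 18×2 + 16×5 + 16×1 + 8×5 = 324
Proposal E: 9×2 + 9×5 + 8×2 + 14×2 + 18×4 + 16×3 + 16×4 + 8×6 = 339
Proposal F: 9×6 + 9×1 + 8×3 + 14×4 + 18×5 + 16×4 + 16×2 + 8×4 = 361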